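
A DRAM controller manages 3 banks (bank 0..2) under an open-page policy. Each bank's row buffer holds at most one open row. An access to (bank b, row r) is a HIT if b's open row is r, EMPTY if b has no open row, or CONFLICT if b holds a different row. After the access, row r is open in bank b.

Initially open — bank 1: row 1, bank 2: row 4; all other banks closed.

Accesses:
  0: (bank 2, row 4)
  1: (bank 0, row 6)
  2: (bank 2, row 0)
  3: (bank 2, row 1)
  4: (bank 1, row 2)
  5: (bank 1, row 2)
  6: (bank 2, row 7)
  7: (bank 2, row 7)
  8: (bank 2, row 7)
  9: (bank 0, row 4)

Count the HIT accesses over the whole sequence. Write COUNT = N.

COUNT = 4

step 0: bank2 4->4 [HIT]
step 1: bank0 None->6 [EMPTY]
step 2: bank2 4->0 [CONFLICT]
step 3: bank2 0->1 [CONFLICT]
step 4: bank1 1->2 [CONFLICT]
step 5: bank1 2->2 [HIT]
step 6: bank2 1->7 [CONFLICT]
step 7: bank2 7->7 [HIT]
step 8: bank2 7->7 [HIT]
step 9: bank0 6->4 [CONFLICT]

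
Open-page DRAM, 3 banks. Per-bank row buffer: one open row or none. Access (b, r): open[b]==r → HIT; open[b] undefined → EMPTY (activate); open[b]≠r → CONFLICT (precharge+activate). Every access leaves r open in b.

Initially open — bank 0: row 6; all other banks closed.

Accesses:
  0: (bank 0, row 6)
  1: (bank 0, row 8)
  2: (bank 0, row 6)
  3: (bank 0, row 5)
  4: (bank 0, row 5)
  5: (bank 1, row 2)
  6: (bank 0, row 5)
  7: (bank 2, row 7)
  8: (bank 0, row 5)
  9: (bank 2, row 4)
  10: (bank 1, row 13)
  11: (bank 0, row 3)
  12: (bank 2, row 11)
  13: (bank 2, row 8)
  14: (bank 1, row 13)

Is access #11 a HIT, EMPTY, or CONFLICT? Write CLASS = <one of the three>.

step 0: bank0 6->6 [HIT]
step 1: bank0 6->8 [CONFLICT]
step 2: bank0 8->6 [CONFLICT]
step 3: bank0 6->5 [CONFLICT]
step 4: bank0 5->5 [HIT]
step 5: bank1 None->2 [EMPTY]
step 6: bank0 5->5 [HIT]
step 7: bank2 None->7 [EMPTY]
step 8: bank0 5->5 [HIT]
step 9: bank2 7->4 [CONFLICT]
step 10: bank1 2->13 [CONFLICT]
step 11: bank0 5->3 [CONFLICT]
step 12: bank2 4->11 [CONFLICT]
step 13: bank2 11->8 [CONFLICT]
step 14: bank1 13->13 [HIT]

CLASS = CONFLICT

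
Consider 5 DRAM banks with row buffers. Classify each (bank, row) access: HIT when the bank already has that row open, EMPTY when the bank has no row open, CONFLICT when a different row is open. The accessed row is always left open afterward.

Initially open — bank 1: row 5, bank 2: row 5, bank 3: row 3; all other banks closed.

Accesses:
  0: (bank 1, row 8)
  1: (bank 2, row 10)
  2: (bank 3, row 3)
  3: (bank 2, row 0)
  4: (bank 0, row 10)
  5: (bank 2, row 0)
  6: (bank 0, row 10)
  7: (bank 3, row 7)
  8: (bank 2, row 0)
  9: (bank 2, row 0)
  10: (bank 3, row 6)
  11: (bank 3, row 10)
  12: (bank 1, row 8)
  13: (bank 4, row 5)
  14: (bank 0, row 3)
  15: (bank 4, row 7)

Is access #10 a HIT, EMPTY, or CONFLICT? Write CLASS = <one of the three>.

CLASS = CONFLICT

step 0: bank1 5->8 [CONFLICT]
step 1: bank2 5->10 [CONFLICT]
step 2: bank3 3->3 [HIT]
step 3: bank2 10->0 [CONFLICT]
step 4: bank0 None->10 [EMPTY]
step 5: bank2 0->0 [HIT]
step 6: bank0 10->10 [HIT]
step 7: bank3 3->7 [CONFLICT]
step 8: bank2 0->0 [HIT]
step 9: bank2 0->0 [HIT]
step 10: bank3 7->6 [CONFLICT]
step 11: bank3 6->10 [CONFLICT]
step 12: bank1 8->8 [HIT]
step 13: bank4 None->5 [EMPTY]
step 14: bank0 10->3 [CONFLICT]
step 15: bank4 5->7 [CONFLICT]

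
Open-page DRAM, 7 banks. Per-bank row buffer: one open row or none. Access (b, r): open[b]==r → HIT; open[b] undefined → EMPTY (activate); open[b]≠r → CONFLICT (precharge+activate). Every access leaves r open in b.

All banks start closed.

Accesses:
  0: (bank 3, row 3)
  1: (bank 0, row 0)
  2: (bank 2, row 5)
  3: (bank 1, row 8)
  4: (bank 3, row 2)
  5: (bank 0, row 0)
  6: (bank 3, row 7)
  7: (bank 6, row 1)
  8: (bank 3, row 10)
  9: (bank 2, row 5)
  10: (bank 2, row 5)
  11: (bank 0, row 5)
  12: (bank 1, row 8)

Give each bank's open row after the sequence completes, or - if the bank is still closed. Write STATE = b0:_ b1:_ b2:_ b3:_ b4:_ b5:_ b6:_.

STATE = b0:5 b1:8 b2:5 b3:10 b4:- b5:- b6:1

  [0] b3 r3: no row ⇒ E
  [1] b0 r0: no row ⇒ E
  [2] b2 r5: no row ⇒ E
  [3] b1 r8: no row ⇒ E
  [4] b3 r2: had r3 ⇒ C
  [5] b0 r0: had r0 ⇒ H
  [6] b3 r7: had r2 ⇒ C
  [7] b6 r1: no row ⇒ E
  [8] b3 r10: had r7 ⇒ C
  [9] b2 r5: had r5 ⇒ H
  [10] b2 r5: had r5 ⇒ H
  [11] b0 r5: had r0 ⇒ C
  [12] b1 r8: had r8 ⇒ H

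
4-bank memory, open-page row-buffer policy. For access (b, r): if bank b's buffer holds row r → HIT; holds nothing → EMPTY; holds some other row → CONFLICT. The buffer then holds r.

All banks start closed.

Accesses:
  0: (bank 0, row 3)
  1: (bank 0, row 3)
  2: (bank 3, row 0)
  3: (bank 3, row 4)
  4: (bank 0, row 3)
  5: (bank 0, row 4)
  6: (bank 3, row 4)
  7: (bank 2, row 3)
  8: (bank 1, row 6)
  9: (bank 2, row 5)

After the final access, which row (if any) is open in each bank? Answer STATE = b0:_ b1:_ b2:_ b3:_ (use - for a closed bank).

0: bank 0 row 3 — prev None → EMPTY
1: bank 0 row 3 — prev 3 → HIT
2: bank 3 row 0 — prev None → EMPTY
3: bank 3 row 4 — prev 0 → CONFLICT
4: bank 0 row 3 — prev 3 → HIT
5: bank 0 row 4 — prev 3 → CONFLICT
6: bank 3 row 4 — prev 4 → HIT
7: bank 2 row 3 — prev None → EMPTY
8: bank 1 row 6 — prev None → EMPTY
9: bank 2 row 5 — prev 3 → CONFLICT

STATE = b0:4 b1:6 b2:5 b3:4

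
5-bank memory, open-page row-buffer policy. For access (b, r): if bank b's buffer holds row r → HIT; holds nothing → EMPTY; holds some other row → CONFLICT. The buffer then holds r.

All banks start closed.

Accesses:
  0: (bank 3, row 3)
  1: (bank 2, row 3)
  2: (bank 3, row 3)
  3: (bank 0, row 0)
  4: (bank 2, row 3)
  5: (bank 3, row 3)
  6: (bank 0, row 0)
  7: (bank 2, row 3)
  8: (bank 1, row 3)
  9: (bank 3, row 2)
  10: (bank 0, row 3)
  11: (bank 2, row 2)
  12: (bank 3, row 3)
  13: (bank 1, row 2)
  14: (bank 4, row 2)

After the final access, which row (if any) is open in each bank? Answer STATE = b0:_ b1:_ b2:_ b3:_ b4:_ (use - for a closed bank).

STATE = b0:3 b1:2 b2:2 b3:3 b4:2

  [0] b3 r3: no row ⇒ E
  [1] b2 r3: no row ⇒ E
  [2] b3 r3: had r3 ⇒ H
  [3] b0 r0: no row ⇒ E
  [4] b2 r3: had r3 ⇒ H
  [5] b3 r3: had r3 ⇒ H
  [6] b0 r0: had r0 ⇒ H
  [7] b2 r3: had r3 ⇒ H
  [8] b1 r3: no row ⇒ E
  [9] b3 r2: had r3 ⇒ C
  [10] b0 r3: had r0 ⇒ C
  [11] b2 r2: had r3 ⇒ C
  [12] b3 r3: had r2 ⇒ C
  [13] b1 r2: had r3 ⇒ C
  [14] b4 r2: no row ⇒ E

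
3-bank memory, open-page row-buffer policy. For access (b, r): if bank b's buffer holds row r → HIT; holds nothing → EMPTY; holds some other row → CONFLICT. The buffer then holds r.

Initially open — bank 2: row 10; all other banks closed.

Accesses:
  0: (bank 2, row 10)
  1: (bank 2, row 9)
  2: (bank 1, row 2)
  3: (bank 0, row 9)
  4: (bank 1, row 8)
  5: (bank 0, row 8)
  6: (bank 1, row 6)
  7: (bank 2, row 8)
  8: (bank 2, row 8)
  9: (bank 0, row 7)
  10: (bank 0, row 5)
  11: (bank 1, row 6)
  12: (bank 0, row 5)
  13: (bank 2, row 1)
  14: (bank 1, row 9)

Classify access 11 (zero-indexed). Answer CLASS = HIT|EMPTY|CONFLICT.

CLASS = HIT

#0 (2,10) H  (was 10)
#1 (2,9) C  (was 10)
#2 (1,2) E
#3 (0,9) E
#4 (1,8) C  (was 2)
#5 (0,8) C  (was 9)
#6 (1,6) C  (was 8)
#7 (2,8) C  (was 9)
#8 (2,8) H  (was 8)
#9 (0,7) C  (was 8)
#10 (0,5) C  (was 7)
#11 (1,6) H  (was 6)
#12 (0,5) H  (was 5)
#13 (2,1) C  (was 8)
#14 (1,9) C  (was 6)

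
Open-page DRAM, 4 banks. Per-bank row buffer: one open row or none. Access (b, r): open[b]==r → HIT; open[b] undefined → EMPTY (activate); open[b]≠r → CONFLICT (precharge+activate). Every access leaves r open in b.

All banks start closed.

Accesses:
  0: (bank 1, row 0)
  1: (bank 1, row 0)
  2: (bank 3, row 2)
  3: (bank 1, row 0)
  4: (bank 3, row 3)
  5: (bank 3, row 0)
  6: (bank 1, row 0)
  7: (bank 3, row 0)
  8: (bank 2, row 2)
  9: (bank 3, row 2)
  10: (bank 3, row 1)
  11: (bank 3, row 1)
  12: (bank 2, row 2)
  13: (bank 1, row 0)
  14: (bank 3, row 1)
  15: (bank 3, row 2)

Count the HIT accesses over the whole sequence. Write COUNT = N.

step 0: bank1 None->0 [EMPTY]
step 1: bank1 0->0 [HIT]
step 2: bank3 None->2 [EMPTY]
step 3: bank1 0->0 [HIT]
step 4: bank3 2->3 [CONFLICT]
step 5: bank3 3->0 [CONFLICT]
step 6: bank1 0->0 [HIT]
step 7: bank3 0->0 [HIT]
step 8: bank2 None->2 [EMPTY]
step 9: bank3 0->2 [CONFLICT]
step 10: bank3 2->1 [CONFLICT]
step 11: bank3 1->1 [HIT]
step 12: bank2 2->2 [HIT]
step 13: bank1 0->0 [HIT]
step 14: bank3 1->1 [HIT]
step 15: bank3 1->2 [CONFLICT]

COUNT = 8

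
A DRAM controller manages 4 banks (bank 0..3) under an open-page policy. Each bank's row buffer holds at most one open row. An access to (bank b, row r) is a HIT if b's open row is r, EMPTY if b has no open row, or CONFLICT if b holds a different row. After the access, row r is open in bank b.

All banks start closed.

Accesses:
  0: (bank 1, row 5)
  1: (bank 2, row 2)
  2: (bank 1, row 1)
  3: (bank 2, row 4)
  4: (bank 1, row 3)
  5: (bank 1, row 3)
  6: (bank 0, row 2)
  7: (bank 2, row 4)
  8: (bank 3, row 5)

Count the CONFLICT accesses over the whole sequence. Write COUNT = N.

COUNT = 3

0: bank 1 row 5 — prev None → EMPTY
1: bank 2 row 2 — prev None → EMPTY
2: bank 1 row 1 — prev 5 → CONFLICT
3: bank 2 row 4 — prev 2 → CONFLICT
4: bank 1 row 3 — prev 1 → CONFLICT
5: bank 1 row 3 — prev 3 → HIT
6: bank 0 row 2 — prev None → EMPTY
7: bank 2 row 4 — prev 4 → HIT
8: bank 3 row 5 — prev None → EMPTY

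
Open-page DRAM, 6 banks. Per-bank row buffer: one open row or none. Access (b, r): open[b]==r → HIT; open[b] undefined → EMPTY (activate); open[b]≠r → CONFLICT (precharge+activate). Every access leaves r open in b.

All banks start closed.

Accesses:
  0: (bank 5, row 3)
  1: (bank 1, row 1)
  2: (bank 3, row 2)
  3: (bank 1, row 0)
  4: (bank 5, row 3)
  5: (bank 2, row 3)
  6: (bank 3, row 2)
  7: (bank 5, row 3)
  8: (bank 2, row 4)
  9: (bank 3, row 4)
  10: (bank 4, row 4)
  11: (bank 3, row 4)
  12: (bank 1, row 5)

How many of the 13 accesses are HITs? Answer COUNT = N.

0: bank 5 row 3 — prev None → EMPTY
1: bank 1 row 1 — prev None → EMPTY
2: bank 3 row 2 — prev None → EMPTY
3: bank 1 row 0 — prev 1 → CONFLICT
4: bank 5 row 3 — prev 3 → HIT
5: bank 2 row 3 — prev None → EMPTY
6: bank 3 row 2 — prev 2 → HIT
7: bank 5 row 3 — prev 3 → HIT
8: bank 2 row 4 — prev 3 → CONFLICT
9: bank 3 row 4 — prev 2 → CONFLICT
10: bank 4 row 4 — prev None → EMPTY
11: bank 3 row 4 — prev 4 → HIT
12: bank 1 row 5 — prev 0 → CONFLICT

COUNT = 4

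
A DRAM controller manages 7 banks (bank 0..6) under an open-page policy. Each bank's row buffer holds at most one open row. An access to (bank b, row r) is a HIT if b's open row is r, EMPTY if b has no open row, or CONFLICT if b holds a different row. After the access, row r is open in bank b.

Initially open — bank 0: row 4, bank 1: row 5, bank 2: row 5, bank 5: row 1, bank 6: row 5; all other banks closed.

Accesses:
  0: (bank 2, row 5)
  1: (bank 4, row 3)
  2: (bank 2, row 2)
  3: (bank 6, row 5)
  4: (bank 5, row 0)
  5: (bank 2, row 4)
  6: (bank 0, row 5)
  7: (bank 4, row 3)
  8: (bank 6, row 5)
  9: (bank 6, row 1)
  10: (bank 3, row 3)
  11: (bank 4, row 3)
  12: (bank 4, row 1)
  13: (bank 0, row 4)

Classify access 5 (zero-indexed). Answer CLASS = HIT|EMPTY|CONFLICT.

CLASS = CONFLICT

0: bank 2 row 5 — prev 5 → HIT
1: bank 4 row 3 — prev None → EMPTY
2: bank 2 row 2 — prev 5 → CONFLICT
3: bank 6 row 5 — prev 5 → HIT
4: bank 5 row 0 — prev 1 → CONFLICT
5: bank 2 row 4 — prev 2 → CONFLICT
6: bank 0 row 5 — prev 4 → CONFLICT
7: bank 4 row 3 — prev 3 → HIT
8: bank 6 row 5 — prev 5 → HIT
9: bank 6 row 1 — prev 5 → CONFLICT
10: bank 3 row 3 — prev None → EMPTY
11: bank 4 row 3 — prev 3 → HIT
12: bank 4 row 1 — prev 3 → CONFLICT
13: bank 0 row 4 — prev 5 → CONFLICT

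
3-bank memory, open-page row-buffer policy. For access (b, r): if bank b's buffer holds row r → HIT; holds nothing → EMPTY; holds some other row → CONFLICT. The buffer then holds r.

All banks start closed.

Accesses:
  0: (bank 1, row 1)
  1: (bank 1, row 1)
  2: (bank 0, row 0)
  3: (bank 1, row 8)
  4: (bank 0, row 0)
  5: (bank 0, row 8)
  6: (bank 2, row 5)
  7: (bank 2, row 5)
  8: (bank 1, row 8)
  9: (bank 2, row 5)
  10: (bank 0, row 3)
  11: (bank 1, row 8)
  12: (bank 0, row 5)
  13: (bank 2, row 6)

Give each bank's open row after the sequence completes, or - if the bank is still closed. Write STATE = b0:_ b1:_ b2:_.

#0 (1,1) E
#1 (1,1) H  (was 1)
#2 (0,0) E
#3 (1,8) C  (was 1)
#4 (0,0) H  (was 0)
#5 (0,8) C  (was 0)
#6 (2,5) E
#7 (2,5) H  (was 5)
#8 (1,8) H  (was 8)
#9 (2,5) H  (was 5)
#10 (0,3) C  (was 8)
#11 (1,8) H  (was 8)
#12 (0,5) C  (was 3)
#13 (2,6) C  (was 5)

STATE = b0:5 b1:8 b2:6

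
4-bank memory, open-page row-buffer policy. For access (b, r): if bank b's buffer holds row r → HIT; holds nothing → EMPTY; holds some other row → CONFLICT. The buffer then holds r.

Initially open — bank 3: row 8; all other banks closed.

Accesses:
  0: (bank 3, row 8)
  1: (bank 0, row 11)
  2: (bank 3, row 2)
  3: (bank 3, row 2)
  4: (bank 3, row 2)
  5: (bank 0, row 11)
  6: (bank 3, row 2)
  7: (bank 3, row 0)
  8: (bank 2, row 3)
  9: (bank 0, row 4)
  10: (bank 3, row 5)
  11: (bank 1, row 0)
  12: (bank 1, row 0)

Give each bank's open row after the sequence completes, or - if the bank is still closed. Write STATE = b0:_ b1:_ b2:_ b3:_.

  [0] b3 r8: had r8 ⇒ H
  [1] b0 r11: no row ⇒ E
  [2] b3 r2: had r8 ⇒ C
  [3] b3 r2: had r2 ⇒ H
  [4] b3 r2: had r2 ⇒ H
  [5] b0 r11: had r11 ⇒ H
  [6] b3 r2: had r2 ⇒ H
  [7] b3 r0: had r2 ⇒ C
  [8] b2 r3: no row ⇒ E
  [9] b0 r4: had r11 ⇒ C
  [10] b3 r5: had r0 ⇒ C
  [11] b1 r0: no row ⇒ E
  [12] b1 r0: had r0 ⇒ H

STATE = b0:4 b1:0 b2:3 b3:5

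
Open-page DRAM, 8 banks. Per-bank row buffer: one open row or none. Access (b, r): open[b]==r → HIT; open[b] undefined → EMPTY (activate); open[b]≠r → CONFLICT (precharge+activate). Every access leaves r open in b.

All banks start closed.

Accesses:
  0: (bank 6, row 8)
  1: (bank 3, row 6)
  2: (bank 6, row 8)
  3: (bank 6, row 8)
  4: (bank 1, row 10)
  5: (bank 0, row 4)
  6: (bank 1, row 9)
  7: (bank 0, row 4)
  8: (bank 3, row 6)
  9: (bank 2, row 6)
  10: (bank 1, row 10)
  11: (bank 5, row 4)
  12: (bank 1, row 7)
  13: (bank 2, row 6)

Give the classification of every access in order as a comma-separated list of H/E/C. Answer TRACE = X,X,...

TRACE = E,E,H,H,E,E,C,H,H,E,C,E,C,H

#0 (6,8) E
#1 (3,6) E
#2 (6,8) H  (was 8)
#3 (6,8) H  (was 8)
#4 (1,10) E
#5 (0,4) E
#6 (1,9) C  (was 10)
#7 (0,4) H  (was 4)
#8 (3,6) H  (was 6)
#9 (2,6) E
#10 (1,10) C  (was 9)
#11 (5,4) E
#12 (1,7) C  (was 10)
#13 (2,6) H  (was 6)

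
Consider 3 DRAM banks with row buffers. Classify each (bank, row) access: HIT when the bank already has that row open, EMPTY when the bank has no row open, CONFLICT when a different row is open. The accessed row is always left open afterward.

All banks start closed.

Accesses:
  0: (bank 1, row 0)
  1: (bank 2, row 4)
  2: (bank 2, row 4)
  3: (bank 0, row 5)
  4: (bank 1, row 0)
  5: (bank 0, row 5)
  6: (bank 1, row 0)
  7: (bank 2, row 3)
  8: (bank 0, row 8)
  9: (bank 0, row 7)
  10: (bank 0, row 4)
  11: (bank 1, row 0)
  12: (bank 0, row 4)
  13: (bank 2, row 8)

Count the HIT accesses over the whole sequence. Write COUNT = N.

0: bank 1 row 0 — prev None → EMPTY
1: bank 2 row 4 — prev None → EMPTY
2: bank 2 row 4 — prev 4 → HIT
3: bank 0 row 5 — prev None → EMPTY
4: bank 1 row 0 — prev 0 → HIT
5: bank 0 row 5 — prev 5 → HIT
6: bank 1 row 0 — prev 0 → HIT
7: bank 2 row 3 — prev 4 → CONFLICT
8: bank 0 row 8 — prev 5 → CONFLICT
9: bank 0 row 7 — prev 8 → CONFLICT
10: bank 0 row 4 — prev 7 → CONFLICT
11: bank 1 row 0 — prev 0 → HIT
12: bank 0 row 4 — prev 4 → HIT
13: bank 2 row 8 — prev 3 → CONFLICT

COUNT = 6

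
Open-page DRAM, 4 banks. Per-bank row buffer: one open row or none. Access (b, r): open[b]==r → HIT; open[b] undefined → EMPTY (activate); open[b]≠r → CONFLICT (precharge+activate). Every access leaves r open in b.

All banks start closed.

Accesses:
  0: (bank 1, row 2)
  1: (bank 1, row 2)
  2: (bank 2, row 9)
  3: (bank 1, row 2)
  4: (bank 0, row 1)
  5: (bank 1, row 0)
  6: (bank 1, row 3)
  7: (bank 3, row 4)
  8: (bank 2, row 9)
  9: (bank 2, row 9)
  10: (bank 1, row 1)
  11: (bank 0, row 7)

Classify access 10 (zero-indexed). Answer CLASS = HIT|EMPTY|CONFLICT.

#0 (1,2) E
#1 (1,2) H  (was 2)
#2 (2,9) E
#3 (1,2) H  (was 2)
#4 (0,1) E
#5 (1,0) C  (was 2)
#6 (1,3) C  (was 0)
#7 (3,4) E
#8 (2,9) H  (was 9)
#9 (2,9) H  (was 9)
#10 (1,1) C  (was 3)
#11 (0,7) C  (was 1)

CLASS = CONFLICT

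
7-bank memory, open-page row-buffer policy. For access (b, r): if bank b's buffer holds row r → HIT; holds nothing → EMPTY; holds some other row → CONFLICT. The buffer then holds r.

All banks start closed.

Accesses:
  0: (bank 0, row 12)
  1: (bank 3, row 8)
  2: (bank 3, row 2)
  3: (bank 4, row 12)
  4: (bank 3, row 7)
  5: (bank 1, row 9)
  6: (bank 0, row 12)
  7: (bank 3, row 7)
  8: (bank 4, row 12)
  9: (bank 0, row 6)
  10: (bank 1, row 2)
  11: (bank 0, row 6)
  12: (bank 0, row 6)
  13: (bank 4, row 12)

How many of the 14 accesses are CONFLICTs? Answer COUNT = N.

0: bank 0 row 12 — prev None → EMPTY
1: bank 3 row 8 — prev None → EMPTY
2: bank 3 row 2 — prev 8 → CONFLICT
3: bank 4 row 12 — prev None → EMPTY
4: bank 3 row 7 — prev 2 → CONFLICT
5: bank 1 row 9 — prev None → EMPTY
6: bank 0 row 12 — prev 12 → HIT
7: bank 3 row 7 — prev 7 → HIT
8: bank 4 row 12 — prev 12 → HIT
9: bank 0 row 6 — prev 12 → CONFLICT
10: bank 1 row 2 — prev 9 → CONFLICT
11: bank 0 row 6 — prev 6 → HIT
12: bank 0 row 6 — prev 6 → HIT
13: bank 4 row 12 — prev 12 → HIT

COUNT = 4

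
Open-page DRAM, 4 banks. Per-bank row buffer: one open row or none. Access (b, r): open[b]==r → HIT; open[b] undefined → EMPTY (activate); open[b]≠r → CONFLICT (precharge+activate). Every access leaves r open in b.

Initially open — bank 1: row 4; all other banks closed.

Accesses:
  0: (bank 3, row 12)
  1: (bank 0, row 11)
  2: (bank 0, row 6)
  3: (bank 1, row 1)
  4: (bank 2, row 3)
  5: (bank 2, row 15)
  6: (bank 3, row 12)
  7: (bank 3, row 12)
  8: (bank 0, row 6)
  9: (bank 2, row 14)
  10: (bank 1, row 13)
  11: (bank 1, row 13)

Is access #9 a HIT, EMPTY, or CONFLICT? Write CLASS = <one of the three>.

  [0] b3 r12: no row ⇒ E
  [1] b0 r11: no row ⇒ E
  [2] b0 r6: had r11 ⇒ C
  [3] b1 r1: had r4 ⇒ C
  [4] b2 r3: no row ⇒ E
  [5] b2 r15: had r3 ⇒ C
  [6] b3 r12: had r12 ⇒ H
  [7] b3 r12: had r12 ⇒ H
  [8] b0 r6: had r6 ⇒ H
  [9] b2 r14: had r15 ⇒ C
  [10] b1 r13: had r1 ⇒ C
  [11] b1 r13: had r13 ⇒ H

CLASS = CONFLICT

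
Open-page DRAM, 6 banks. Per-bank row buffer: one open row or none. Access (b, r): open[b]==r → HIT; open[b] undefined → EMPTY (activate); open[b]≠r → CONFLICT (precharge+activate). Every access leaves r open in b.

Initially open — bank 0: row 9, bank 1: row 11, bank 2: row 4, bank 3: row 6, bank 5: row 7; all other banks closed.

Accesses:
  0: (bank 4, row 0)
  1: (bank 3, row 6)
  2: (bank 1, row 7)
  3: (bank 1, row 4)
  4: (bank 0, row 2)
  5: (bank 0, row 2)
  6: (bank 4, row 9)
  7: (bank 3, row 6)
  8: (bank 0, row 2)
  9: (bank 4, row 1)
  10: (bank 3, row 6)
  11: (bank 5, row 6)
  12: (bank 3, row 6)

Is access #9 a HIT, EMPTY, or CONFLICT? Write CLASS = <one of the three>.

CLASS = CONFLICT

0: bank 4 row 0 — prev None → EMPTY
1: bank 3 row 6 — prev 6 → HIT
2: bank 1 row 7 — prev 11 → CONFLICT
3: bank 1 row 4 — prev 7 → CONFLICT
4: bank 0 row 2 — prev 9 → CONFLICT
5: bank 0 row 2 — prev 2 → HIT
6: bank 4 row 9 — prev 0 → CONFLICT
7: bank 3 row 6 — prev 6 → HIT
8: bank 0 row 2 — prev 2 → HIT
9: bank 4 row 1 — prev 9 → CONFLICT
10: bank 3 row 6 — prev 6 → HIT
11: bank 5 row 6 — prev 7 → CONFLICT
12: bank 3 row 6 — prev 6 → HIT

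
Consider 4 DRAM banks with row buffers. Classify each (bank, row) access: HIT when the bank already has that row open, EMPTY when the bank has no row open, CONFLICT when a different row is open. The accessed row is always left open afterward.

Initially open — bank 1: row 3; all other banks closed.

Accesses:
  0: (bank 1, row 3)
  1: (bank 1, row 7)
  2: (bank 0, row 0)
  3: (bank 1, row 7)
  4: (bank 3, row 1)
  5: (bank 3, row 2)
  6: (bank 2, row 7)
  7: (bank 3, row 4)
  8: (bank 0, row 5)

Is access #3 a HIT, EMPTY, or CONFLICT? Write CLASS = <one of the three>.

#0 (1,3) H  (was 3)
#1 (1,7) C  (was 3)
#2 (0,0) E
#3 (1,7) H  (was 7)
#4 (3,1) E
#5 (3,2) C  (was 1)
#6 (2,7) E
#7 (3,4) C  (was 2)
#8 (0,5) C  (was 0)

CLASS = HIT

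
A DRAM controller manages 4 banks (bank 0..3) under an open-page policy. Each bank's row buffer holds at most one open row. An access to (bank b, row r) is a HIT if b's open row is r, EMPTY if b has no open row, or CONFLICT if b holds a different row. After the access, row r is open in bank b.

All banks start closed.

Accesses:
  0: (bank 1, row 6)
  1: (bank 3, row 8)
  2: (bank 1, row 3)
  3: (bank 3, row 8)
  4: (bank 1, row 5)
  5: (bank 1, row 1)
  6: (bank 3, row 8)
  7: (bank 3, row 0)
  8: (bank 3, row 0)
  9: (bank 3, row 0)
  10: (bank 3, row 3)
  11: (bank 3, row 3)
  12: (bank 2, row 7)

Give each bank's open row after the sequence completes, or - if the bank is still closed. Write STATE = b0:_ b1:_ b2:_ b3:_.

STATE = b0:- b1:1 b2:7 b3:3

#0 (1,6) E
#1 (3,8) E
#2 (1,3) C  (was 6)
#3 (3,8) H  (was 8)
#4 (1,5) C  (was 3)
#5 (1,1) C  (was 5)
#6 (3,8) H  (was 8)
#7 (3,0) C  (was 8)
#8 (3,0) H  (was 0)
#9 (3,0) H  (was 0)
#10 (3,3) C  (was 0)
#11 (3,3) H  (was 3)
#12 (2,7) E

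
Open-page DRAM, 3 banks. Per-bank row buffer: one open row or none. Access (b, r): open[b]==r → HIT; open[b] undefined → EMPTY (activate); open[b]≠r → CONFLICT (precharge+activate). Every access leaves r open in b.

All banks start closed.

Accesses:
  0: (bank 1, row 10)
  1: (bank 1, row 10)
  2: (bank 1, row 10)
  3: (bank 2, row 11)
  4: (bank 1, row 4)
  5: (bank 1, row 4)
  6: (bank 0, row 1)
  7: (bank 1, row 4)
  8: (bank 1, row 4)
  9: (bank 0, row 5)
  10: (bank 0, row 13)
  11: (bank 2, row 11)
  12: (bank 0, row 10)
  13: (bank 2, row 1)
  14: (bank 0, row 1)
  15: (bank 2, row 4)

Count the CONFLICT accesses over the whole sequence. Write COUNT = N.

COUNT = 7

0: bank 1 row 10 — prev None → EMPTY
1: bank 1 row 10 — prev 10 → HIT
2: bank 1 row 10 — prev 10 → HIT
3: bank 2 row 11 — prev None → EMPTY
4: bank 1 row 4 — prev 10 → CONFLICT
5: bank 1 row 4 — prev 4 → HIT
6: bank 0 row 1 — prev None → EMPTY
7: bank 1 row 4 — prev 4 → HIT
8: bank 1 row 4 — prev 4 → HIT
9: bank 0 row 5 — prev 1 → CONFLICT
10: bank 0 row 13 — prev 5 → CONFLICT
11: bank 2 row 11 — prev 11 → HIT
12: bank 0 row 10 — prev 13 → CONFLICT
13: bank 2 row 1 — prev 11 → CONFLICT
14: bank 0 row 1 — prev 10 → CONFLICT
15: bank 2 row 4 — prev 1 → CONFLICT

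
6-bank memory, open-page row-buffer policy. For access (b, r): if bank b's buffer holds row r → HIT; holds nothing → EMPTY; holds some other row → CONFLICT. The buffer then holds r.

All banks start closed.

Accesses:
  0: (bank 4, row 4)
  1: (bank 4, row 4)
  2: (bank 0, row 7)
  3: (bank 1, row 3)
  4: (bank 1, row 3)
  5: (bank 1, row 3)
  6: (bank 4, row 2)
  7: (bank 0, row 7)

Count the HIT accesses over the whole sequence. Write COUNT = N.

step 0: bank4 None->4 [EMPTY]
step 1: bank4 4->4 [HIT]
step 2: bank0 None->7 [EMPTY]
step 3: bank1 None->3 [EMPTY]
step 4: bank1 3->3 [HIT]
step 5: bank1 3->3 [HIT]
step 6: bank4 4->2 [CONFLICT]
step 7: bank0 7->7 [HIT]

COUNT = 4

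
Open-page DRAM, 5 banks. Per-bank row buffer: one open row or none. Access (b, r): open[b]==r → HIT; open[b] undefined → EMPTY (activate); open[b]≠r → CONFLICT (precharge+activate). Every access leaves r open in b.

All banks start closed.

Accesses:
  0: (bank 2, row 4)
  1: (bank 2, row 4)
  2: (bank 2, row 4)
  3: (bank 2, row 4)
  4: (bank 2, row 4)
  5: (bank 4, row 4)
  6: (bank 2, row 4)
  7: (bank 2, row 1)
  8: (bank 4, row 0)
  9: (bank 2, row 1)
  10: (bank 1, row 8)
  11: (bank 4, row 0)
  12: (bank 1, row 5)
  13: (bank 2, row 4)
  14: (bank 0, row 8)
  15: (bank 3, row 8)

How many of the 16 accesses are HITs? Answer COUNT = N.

  [0] b2 r4: no row ⇒ E
  [1] b2 r4: had r4 ⇒ H
  [2] b2 r4: had r4 ⇒ H
  [3] b2 r4: had r4 ⇒ H
  [4] b2 r4: had r4 ⇒ H
  [5] b4 r4: no row ⇒ E
  [6] b2 r4: had r4 ⇒ H
  [7] b2 r1: had r4 ⇒ C
  [8] b4 r0: had r4 ⇒ C
  [9] b2 r1: had r1 ⇒ H
  [10] b1 r8: no row ⇒ E
  [11] b4 r0: had r0 ⇒ H
  [12] b1 r5: had r8 ⇒ C
  [13] b2 r4: had r1 ⇒ C
  [14] b0 r8: no row ⇒ E
  [15] b3 r8: no row ⇒ E

COUNT = 7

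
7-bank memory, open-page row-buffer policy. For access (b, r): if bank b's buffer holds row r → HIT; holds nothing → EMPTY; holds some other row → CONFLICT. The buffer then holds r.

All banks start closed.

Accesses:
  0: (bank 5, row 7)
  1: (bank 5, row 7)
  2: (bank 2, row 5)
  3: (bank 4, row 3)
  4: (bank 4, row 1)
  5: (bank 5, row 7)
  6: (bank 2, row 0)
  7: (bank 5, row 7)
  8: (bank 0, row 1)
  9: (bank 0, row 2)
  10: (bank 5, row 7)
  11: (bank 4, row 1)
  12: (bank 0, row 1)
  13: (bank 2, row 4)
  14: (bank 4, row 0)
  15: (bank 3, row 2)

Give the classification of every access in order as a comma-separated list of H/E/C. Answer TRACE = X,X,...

TRACE = E,H,E,E,C,H,C,H,E,C,H,H,C,C,C,E

  [0] b5 r7: no row ⇒ E
  [1] b5 r7: had r7 ⇒ H
  [2] b2 r5: no row ⇒ E
  [3] b4 r3: no row ⇒ E
  [4] b4 r1: had r3 ⇒ C
  [5] b5 r7: had r7 ⇒ H
  [6] b2 r0: had r5 ⇒ C
  [7] b5 r7: had r7 ⇒ H
  [8] b0 r1: no row ⇒ E
  [9] b0 r2: had r1 ⇒ C
  [10] b5 r7: had r7 ⇒ H
  [11] b4 r1: had r1 ⇒ H
  [12] b0 r1: had r2 ⇒ C
  [13] b2 r4: had r0 ⇒ C
  [14] b4 r0: had r1 ⇒ C
  [15] b3 r2: no row ⇒ E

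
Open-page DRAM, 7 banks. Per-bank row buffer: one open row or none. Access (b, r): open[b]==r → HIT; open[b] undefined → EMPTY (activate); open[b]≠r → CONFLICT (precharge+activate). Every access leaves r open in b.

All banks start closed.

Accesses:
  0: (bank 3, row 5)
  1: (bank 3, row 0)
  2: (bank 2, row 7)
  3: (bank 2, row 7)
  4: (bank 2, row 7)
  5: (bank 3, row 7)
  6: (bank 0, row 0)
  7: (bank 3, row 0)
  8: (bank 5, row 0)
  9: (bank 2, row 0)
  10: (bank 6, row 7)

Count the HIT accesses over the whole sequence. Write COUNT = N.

step 0: bank3 None->5 [EMPTY]
step 1: bank3 5->0 [CONFLICT]
step 2: bank2 None->7 [EMPTY]
step 3: bank2 7->7 [HIT]
step 4: bank2 7->7 [HIT]
step 5: bank3 0->7 [CONFLICT]
step 6: bank0 None->0 [EMPTY]
step 7: bank3 7->0 [CONFLICT]
step 8: bank5 None->0 [EMPTY]
step 9: bank2 7->0 [CONFLICT]
step 10: bank6 None->7 [EMPTY]

COUNT = 2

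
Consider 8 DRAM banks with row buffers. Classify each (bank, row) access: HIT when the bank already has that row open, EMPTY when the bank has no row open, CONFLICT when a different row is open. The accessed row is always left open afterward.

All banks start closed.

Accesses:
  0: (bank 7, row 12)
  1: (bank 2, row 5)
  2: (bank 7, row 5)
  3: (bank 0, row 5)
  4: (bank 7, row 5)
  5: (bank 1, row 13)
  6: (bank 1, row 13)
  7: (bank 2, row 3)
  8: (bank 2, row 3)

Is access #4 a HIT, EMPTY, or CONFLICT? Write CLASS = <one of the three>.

CLASS = HIT

step 0: bank7 None->12 [EMPTY]
step 1: bank2 None->5 [EMPTY]
step 2: bank7 12->5 [CONFLICT]
step 3: bank0 None->5 [EMPTY]
step 4: bank7 5->5 [HIT]
step 5: bank1 None->13 [EMPTY]
step 6: bank1 13->13 [HIT]
step 7: bank2 5->3 [CONFLICT]
step 8: bank2 3->3 [HIT]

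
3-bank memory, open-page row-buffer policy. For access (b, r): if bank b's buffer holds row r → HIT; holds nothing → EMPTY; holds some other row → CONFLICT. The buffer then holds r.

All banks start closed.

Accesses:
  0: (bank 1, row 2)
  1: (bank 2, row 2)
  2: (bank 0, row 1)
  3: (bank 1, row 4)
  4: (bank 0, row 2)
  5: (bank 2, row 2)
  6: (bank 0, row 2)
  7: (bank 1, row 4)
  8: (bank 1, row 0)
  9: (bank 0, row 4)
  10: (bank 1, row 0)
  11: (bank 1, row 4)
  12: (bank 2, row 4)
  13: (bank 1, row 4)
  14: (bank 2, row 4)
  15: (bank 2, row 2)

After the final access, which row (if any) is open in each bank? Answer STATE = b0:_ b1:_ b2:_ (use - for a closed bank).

STATE = b0:4 b1:4 b2:2

step 0: bank1 None->2 [EMPTY]
step 1: bank2 None->2 [EMPTY]
step 2: bank0 None->1 [EMPTY]
step 3: bank1 2->4 [CONFLICT]
step 4: bank0 1->2 [CONFLICT]
step 5: bank2 2->2 [HIT]
step 6: bank0 2->2 [HIT]
step 7: bank1 4->4 [HIT]
step 8: bank1 4->0 [CONFLICT]
step 9: bank0 2->4 [CONFLICT]
step 10: bank1 0->0 [HIT]
step 11: bank1 0->4 [CONFLICT]
step 12: bank2 2->4 [CONFLICT]
step 13: bank1 4->4 [HIT]
step 14: bank2 4->4 [HIT]
step 15: bank2 4->2 [CONFLICT]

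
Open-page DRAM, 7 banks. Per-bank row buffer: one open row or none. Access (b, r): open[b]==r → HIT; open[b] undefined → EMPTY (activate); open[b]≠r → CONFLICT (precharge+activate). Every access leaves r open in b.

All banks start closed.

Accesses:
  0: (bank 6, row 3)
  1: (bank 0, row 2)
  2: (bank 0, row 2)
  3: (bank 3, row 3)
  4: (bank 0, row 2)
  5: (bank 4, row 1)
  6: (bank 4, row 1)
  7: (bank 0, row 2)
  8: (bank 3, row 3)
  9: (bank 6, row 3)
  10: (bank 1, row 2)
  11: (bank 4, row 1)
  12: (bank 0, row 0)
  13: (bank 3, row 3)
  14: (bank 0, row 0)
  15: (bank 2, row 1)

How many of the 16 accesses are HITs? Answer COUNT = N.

COUNT = 9

step 0: bank6 None->3 [EMPTY]
step 1: bank0 None->2 [EMPTY]
step 2: bank0 2->2 [HIT]
step 3: bank3 None->3 [EMPTY]
step 4: bank0 2->2 [HIT]
step 5: bank4 None->1 [EMPTY]
step 6: bank4 1->1 [HIT]
step 7: bank0 2->2 [HIT]
step 8: bank3 3->3 [HIT]
step 9: bank6 3->3 [HIT]
step 10: bank1 None->2 [EMPTY]
step 11: bank4 1->1 [HIT]
step 12: bank0 2->0 [CONFLICT]
step 13: bank3 3->3 [HIT]
step 14: bank0 0->0 [HIT]
step 15: bank2 None->1 [EMPTY]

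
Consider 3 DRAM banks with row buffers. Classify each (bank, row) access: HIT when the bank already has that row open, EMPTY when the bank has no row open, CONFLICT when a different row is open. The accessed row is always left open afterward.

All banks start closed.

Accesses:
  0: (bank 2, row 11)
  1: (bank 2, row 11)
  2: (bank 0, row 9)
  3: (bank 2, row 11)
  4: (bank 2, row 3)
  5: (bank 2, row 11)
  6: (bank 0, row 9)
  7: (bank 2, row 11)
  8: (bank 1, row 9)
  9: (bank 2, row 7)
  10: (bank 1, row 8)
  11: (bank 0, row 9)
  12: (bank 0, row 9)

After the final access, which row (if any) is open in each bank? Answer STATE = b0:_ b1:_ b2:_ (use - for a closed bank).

STATE = b0:9 b1:8 b2:7

step 0: bank2 None->11 [EMPTY]
step 1: bank2 11->11 [HIT]
step 2: bank0 None->9 [EMPTY]
step 3: bank2 11->11 [HIT]
step 4: bank2 11->3 [CONFLICT]
step 5: bank2 3->11 [CONFLICT]
step 6: bank0 9->9 [HIT]
step 7: bank2 11->11 [HIT]
step 8: bank1 None->9 [EMPTY]
step 9: bank2 11->7 [CONFLICT]
step 10: bank1 9->8 [CONFLICT]
step 11: bank0 9->9 [HIT]
step 12: bank0 9->9 [HIT]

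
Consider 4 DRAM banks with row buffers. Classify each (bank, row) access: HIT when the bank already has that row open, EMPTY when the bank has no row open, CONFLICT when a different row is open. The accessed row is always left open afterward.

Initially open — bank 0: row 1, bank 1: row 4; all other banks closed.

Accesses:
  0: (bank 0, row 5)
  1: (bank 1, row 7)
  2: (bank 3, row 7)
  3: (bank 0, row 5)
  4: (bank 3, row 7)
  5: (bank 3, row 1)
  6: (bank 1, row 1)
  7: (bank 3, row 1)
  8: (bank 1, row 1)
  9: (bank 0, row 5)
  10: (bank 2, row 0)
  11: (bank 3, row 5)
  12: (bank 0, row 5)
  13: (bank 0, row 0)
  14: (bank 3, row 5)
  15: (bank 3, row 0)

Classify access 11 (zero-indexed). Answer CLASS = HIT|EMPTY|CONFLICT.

step 0: bank0 1->5 [CONFLICT]
step 1: bank1 4->7 [CONFLICT]
step 2: bank3 None->7 [EMPTY]
step 3: bank0 5->5 [HIT]
step 4: bank3 7->7 [HIT]
step 5: bank3 7->1 [CONFLICT]
step 6: bank1 7->1 [CONFLICT]
step 7: bank3 1->1 [HIT]
step 8: bank1 1->1 [HIT]
step 9: bank0 5->5 [HIT]
step 10: bank2 None->0 [EMPTY]
step 11: bank3 1->5 [CONFLICT]
step 12: bank0 5->5 [HIT]
step 13: bank0 5->0 [CONFLICT]
step 14: bank3 5->5 [HIT]
step 15: bank3 5->0 [CONFLICT]

CLASS = CONFLICT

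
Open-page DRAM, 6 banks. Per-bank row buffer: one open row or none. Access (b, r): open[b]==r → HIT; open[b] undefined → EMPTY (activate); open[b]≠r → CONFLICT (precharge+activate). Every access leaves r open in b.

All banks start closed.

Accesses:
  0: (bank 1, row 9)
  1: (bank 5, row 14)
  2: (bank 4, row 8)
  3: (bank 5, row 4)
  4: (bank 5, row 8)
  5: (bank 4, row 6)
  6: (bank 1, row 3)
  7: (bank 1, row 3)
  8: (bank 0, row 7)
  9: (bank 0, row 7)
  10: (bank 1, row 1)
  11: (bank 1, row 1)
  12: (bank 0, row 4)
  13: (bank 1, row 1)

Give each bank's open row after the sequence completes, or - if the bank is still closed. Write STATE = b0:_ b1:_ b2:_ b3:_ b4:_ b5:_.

STATE = b0:4 b1:1 b2:- b3:- b4:6 b5:8

  [0] b1 r9: no row ⇒ E
  [1] b5 r14: no row ⇒ E
  [2] b4 r8: no row ⇒ E
  [3] b5 r4: had r14 ⇒ C
  [4] b5 r8: had r4 ⇒ C
  [5] b4 r6: had r8 ⇒ C
  [6] b1 r3: had r9 ⇒ C
  [7] b1 r3: had r3 ⇒ H
  [8] b0 r7: no row ⇒ E
  [9] b0 r7: had r7 ⇒ H
  [10] b1 r1: had r3 ⇒ C
  [11] b1 r1: had r1 ⇒ H
  [12] b0 r4: had r7 ⇒ C
  [13] b1 r1: had r1 ⇒ H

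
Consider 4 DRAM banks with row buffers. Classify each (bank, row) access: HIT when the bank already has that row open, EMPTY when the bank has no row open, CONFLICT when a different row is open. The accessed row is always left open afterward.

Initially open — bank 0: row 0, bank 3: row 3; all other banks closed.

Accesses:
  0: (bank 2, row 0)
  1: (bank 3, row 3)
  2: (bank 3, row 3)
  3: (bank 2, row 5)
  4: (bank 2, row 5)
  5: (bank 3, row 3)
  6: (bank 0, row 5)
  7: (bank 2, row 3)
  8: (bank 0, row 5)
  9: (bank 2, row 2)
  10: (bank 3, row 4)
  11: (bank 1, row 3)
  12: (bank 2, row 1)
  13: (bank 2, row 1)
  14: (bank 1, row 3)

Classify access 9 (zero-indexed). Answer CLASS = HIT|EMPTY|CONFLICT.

CLASS = CONFLICT

  [0] b2 r0: no row ⇒ E
  [1] b3 r3: had r3 ⇒ H
  [2] b3 r3: had r3 ⇒ H
  [3] b2 r5: had r0 ⇒ C
  [4] b2 r5: had r5 ⇒ H
  [5] b3 r3: had r3 ⇒ H
  [6] b0 r5: had r0 ⇒ C
  [7] b2 r3: had r5 ⇒ C
  [8] b0 r5: had r5 ⇒ H
  [9] b2 r2: had r3 ⇒ C
  [10] b3 r4: had r3 ⇒ C
  [11] b1 r3: no row ⇒ E
  [12] b2 r1: had r2 ⇒ C
  [13] b2 r1: had r1 ⇒ H
  [14] b1 r3: had r3 ⇒ H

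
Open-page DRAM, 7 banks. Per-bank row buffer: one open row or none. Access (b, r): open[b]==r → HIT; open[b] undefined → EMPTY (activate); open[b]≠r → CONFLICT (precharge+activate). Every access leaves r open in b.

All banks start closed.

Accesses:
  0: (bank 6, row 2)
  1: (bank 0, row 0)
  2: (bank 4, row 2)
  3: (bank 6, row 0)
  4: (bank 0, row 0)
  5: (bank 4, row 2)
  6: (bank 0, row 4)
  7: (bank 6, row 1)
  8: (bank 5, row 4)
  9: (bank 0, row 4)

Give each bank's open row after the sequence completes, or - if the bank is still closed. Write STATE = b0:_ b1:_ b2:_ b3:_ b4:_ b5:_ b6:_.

step 0: bank6 None->2 [EMPTY]
step 1: bank0 None->0 [EMPTY]
step 2: bank4 None->2 [EMPTY]
step 3: bank6 2->0 [CONFLICT]
step 4: bank0 0->0 [HIT]
step 5: bank4 2->2 [HIT]
step 6: bank0 0->4 [CONFLICT]
step 7: bank6 0->1 [CONFLICT]
step 8: bank5 None->4 [EMPTY]
step 9: bank0 4->4 [HIT]

STATE = b0:4 b1:- b2:- b3:- b4:2 b5:4 b6:1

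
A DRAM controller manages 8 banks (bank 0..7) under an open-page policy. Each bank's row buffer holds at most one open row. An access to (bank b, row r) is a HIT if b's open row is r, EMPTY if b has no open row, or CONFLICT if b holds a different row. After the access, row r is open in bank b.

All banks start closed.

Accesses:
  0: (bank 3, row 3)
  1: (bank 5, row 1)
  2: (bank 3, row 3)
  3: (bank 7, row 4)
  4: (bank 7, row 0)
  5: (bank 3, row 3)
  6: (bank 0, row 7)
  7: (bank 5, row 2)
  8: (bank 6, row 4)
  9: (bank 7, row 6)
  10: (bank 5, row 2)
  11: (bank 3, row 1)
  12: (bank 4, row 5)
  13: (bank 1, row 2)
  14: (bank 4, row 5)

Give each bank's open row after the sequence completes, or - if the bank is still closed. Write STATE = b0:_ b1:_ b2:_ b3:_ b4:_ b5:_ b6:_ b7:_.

#0 (3,3) E
#1 (5,1) E
#2 (3,3) H  (was 3)
#3 (7,4) E
#4 (7,0) C  (was 4)
#5 (3,3) H  (was 3)
#6 (0,7) E
#7 (5,2) C  (was 1)
#8 (6,4) E
#9 (7,6) C  (was 0)
#10 (5,2) H  (was 2)
#11 (3,1) C  (was 3)
#12 (4,5) E
#13 (1,2) E
#14 (4,5) H  (was 5)

STATE = b0:7 b1:2 b2:- b3:1 b4:5 b5:2 b6:4 b7:6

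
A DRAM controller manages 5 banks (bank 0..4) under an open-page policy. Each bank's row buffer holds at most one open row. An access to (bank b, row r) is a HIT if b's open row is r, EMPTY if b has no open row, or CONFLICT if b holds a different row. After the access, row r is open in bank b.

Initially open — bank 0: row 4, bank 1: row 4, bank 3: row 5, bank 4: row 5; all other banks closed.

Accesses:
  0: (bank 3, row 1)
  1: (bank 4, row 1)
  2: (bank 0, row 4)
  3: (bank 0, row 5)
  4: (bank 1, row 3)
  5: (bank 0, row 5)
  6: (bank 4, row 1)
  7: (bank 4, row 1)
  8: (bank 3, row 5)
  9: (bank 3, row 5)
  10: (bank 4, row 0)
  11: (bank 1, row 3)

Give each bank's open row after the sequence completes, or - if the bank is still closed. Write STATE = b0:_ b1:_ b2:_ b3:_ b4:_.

STATE = b0:5 b1:3 b2:- b3:5 b4:0

#0 (3,1) C  (was 5)
#1 (4,1) C  (was 5)
#2 (0,4) H  (was 4)
#3 (0,5) C  (was 4)
#4 (1,3) C  (was 4)
#5 (0,5) H  (was 5)
#6 (4,1) H  (was 1)
#7 (4,1) H  (was 1)
#8 (3,5) C  (was 1)
#9 (3,5) H  (was 5)
#10 (4,0) C  (was 1)
#11 (1,3) H  (was 3)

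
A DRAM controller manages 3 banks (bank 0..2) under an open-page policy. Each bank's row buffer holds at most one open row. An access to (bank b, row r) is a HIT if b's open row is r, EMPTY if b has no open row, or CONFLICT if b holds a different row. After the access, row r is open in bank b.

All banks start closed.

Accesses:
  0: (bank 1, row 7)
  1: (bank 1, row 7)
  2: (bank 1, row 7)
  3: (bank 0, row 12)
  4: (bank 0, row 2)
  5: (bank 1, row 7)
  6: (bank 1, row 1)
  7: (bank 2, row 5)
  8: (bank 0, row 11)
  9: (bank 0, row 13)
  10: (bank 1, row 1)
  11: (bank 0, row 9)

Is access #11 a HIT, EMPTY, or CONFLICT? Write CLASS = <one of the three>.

#0 (1,7) E
#1 (1,7) H  (was 7)
#2 (1,7) H  (was 7)
#3 (0,12) E
#4 (0,2) C  (was 12)
#5 (1,7) H  (was 7)
#6 (1,1) C  (was 7)
#7 (2,5) E
#8 (0,11) C  (was 2)
#9 (0,13) C  (was 11)
#10 (1,1) H  (was 1)
#11 (0,9) C  (was 13)

CLASS = CONFLICT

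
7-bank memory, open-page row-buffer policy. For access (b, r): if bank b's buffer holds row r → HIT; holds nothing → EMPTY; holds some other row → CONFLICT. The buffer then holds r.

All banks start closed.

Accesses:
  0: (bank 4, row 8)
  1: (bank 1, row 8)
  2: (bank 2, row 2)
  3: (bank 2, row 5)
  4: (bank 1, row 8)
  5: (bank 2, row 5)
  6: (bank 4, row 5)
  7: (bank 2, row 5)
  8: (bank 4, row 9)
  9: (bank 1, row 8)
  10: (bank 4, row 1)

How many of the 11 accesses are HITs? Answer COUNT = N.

#0 (4,8) E
#1 (1,8) E
#2 (2,2) E
#3 (2,5) C  (was 2)
#4 (1,8) H  (was 8)
#5 (2,5) H  (was 5)
#6 (4,5) C  (was 8)
#7 (2,5) H  (was 5)
#8 (4,9) C  (was 5)
#9 (1,8) H  (was 8)
#10 (4,1) C  (was 9)

COUNT = 4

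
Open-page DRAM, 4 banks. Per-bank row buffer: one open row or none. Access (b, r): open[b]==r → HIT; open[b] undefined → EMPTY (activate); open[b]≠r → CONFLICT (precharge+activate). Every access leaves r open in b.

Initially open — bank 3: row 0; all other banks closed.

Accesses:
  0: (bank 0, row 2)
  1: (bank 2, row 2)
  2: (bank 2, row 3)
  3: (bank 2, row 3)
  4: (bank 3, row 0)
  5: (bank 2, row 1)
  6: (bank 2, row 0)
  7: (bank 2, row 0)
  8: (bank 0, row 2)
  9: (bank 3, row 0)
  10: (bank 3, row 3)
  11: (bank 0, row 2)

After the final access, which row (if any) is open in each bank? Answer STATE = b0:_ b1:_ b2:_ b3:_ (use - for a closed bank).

#0 (0,2) E
#1 (2,2) E
#2 (2,3) C  (was 2)
#3 (2,3) H  (was 3)
#4 (3,0) H  (was 0)
#5 (2,1) C  (was 3)
#6 (2,0) C  (was 1)
#7 (2,0) H  (was 0)
#8 (0,2) H  (was 2)
#9 (3,0) H  (was 0)
#10 (3,3) C  (was 0)
#11 (0,2) H  (was 2)

STATE = b0:2 b1:- b2:0 b3:3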